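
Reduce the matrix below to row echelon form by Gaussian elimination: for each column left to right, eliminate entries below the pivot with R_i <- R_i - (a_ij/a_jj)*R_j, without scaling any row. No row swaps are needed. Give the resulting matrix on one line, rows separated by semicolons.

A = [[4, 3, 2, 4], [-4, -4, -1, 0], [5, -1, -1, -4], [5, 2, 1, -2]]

Forward elimination:
R2 <- R2 - (-1)*R1:  [  0  -1   1   4 ]
R3 <- R3 - (5/4)*R1:  [     0  -19/4   -7/2     -9 ]
R4 <- R4 - (5/4)*R1:  [    0  -7/4  -3/2    -7 ]
R3 <- R3 - (19/4)*R2:  [     0      0  -33/4    -28 ]
R4 <- R4 - (7/4)*R2:  [     0      0  -13/4    -14 ]
R4 <- R4 - (13/33)*R3:  [      0       0       0  -98/33 ]
Row echelon form:
[ 4   3      2       4 ]
[ 0  -1      1       4 ]
[ 0   0  -33/4     -28 ]
[ 0   0      0  -98/33 ]

REF = [4 3 2 4; 0 -1 1 4; 0 0 -33/4 -28; 0 0 0 -98/33]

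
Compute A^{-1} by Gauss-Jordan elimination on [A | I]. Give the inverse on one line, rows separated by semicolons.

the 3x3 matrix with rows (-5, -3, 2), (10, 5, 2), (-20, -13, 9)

Gauss-Jordan on [A | I]:
R1 <- (1/-5)*R1:  [    1   3/5  -2/5  |  -1/5     0     0 ]
R2 <- R2 - (10)*R1:  [  0  -1   6  |   2   1   0 ]
R3 <- R3 - (-20)*R1:  [  0  -1   1  |  -4   0   1 ]
R2 <- (1/-1)*R2:  [  0   1  -6  |  -2  -1   0 ]
R1 <- R1 - (3/5)*R2:  [    1     0  16/5  |     1   3/5     0 ]
R3 <- R3 - (-1)*R2:  [  0   0  -5  |  -6  -1   1 ]
R3 <- (1/-5)*R3:  [    0     0     1  |   6/5   1/5  -1/5 ]
R1 <- R1 - (16/5)*R3:  [      1       0       0  |  -71/25   -1/25   16/25 ]
R2 <- R2 - (-6)*R3:  [    0     1     0  |  26/5   1/5  -6/5 ]
Right block of [I | A^{-1}] is the inverse:
[ -71/25  -1/25  16/25 ]
[   26/5    1/5   -6/5 ]
[    6/5    1/5   -1/5 ]

inverse = [-71/25 -1/25 16/25; 26/5 1/5 -6/5; 6/5 1/5 -1/5]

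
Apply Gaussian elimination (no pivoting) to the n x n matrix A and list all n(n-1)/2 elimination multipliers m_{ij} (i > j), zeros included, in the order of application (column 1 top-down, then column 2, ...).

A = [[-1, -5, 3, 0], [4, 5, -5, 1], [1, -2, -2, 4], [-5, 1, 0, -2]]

Forward elimination:
R2 <- R2 - (-4)*R1:  [   0  -15    7    1 ]
R3 <- R3 - (-1)*R1:  [  0  -7   1   4 ]
R4 <- R4 - (5)*R1:  [   0   26  -15   -2 ]
R3 <- R3 - (7/15)*R2:  [      0       0  -34/15   53/15 ]
R4 <- R4 - (-26/15)*R2:  [      0       0  -43/15   -4/15 ]
R4 <- R4 - (43/34)*R3:  [       0        0        0  -161/34 ]
Multipliers (in order of application): m_{21} = -4, m_{31} = -1, m_{41} = 5, m_{32} = 7/15, m_{42} = -26/15, m_{43} = 43/34

multipliers: -4, -1, 5, 7/15, -26/15, 43/34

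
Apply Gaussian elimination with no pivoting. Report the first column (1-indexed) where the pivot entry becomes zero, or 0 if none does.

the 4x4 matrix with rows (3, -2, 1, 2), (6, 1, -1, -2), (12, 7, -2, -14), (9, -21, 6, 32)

first zero-pivot column = 4

Naive forward elimination:
R2 <- R2 - (2)*R1:  [  0   5  -3  -6 ]
R3 <- R3 - (4)*R1:  [   0   15   -6  -22 ]
R4 <- R4 - (3)*R1:  [   0  -15    3   26 ]
R3 <- R3 - (3)*R2:  [  0   0   3  -4 ]
R4 <- R4 - (-3)*R2:  [  0   0  -6   8 ]
R4 <- R4 - (-2)*R3:  [ 0  0  0  0 ]
Matrix at this point:
[ 3  -2   1   2 ]
[ 0   5  -3  -6 ]
[ 0   0   3  -4 ]
[ 0   0   0   0 ]
Pivot entry (4,4) in the last row is zero and there are no rows below to swap with -> zero pivot in column 4 (A is singular).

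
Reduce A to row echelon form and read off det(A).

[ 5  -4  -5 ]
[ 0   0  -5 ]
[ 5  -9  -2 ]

det(A) = -125

Forward elimination:
R3 <- R3 - (1)*R1:  [  0  -5   3 ]
R2 <-> R3   (pivot in column 2 was zero)
[ 5  -4  -5 ]
[ 0  -5   3 ]
[ 0   0  -5 ]
Upper-triangular form:
[ 5  -4  -5 ]
[ 0  -5   3 ]
[ 0   0  -5 ]
det(A) = (-1)^1 * (5) * (-5) * (-5) = -125  (1 row swap -> sign -1)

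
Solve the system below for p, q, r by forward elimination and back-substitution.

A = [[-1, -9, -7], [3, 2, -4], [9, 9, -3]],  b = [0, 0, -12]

Forward elimination on [A|b]:
R2 <- R2 - (-3)*R1:  [   0  -25  -25    0 ]
R3 <- R3 - (-9)*R1:  [   0  -72  -66  -12 ]
R3 <- R3 - (72/25)*R2:  [   0    0    6  -12 ]
Row echelon form:
[ -1   -9   -7  |    0 ]
[  0  -25  -25  |    0 ]
[  0    0    6  |  -12 ]
Back-substitution:
r = (-12) / 6 = -2
q = (0 - (-25)*(-2)) / -25 = 2
p = (0 - (-9)*(2) - (-7)*(-2)) / -1 = -4

(-4, 2, -2)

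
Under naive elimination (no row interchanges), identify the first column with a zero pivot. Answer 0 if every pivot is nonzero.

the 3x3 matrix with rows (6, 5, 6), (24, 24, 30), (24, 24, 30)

Naive forward elimination:
R2 <- R2 - (4)*R1:  [ 0  4  6 ]
R3 <- R3 - (4)*R1:  [ 0  4  6 ]
R3 <- R3 - (1)*R2:  [ 0  0  0 ]
Matrix at this point:
[ 6  5  6 ]
[ 0  4  6 ]
[ 0  0  0 ]
Pivot entry (3,3) in the last row is zero and there are no rows below to swap with -> zero pivot in column 3 (A is singular).

first zero-pivot column = 3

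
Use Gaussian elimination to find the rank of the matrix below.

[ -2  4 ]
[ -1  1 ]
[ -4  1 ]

rank(A) = 2

Row reduction:
R2 <- R2 - (1/2)*R1:  [  0  -1 ]
R3 <- R3 - (2)*R1:  [  0  -7 ]
R3 <- R3 - (7)*R2:  [ 0  0 ]
Row echelon form:
[ -2   4 ]
[  0  -1 ]
[  0   0 ]
Nonzero rows / pivot columns: 2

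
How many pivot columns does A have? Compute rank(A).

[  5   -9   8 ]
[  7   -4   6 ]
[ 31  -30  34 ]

rank(A) = 2

Row reduction:
R2 <- R2 - (7/5)*R1:  [     0   43/5  -26/5 ]
R3 <- R3 - (31/5)*R1:  [     0  129/5  -78/5 ]
R3 <- R3 - (3)*R2:  [ 0  0  0 ]
Row echelon form:
[ 5    -9      8 ]
[ 0  43/5  -26/5 ]
[ 0     0      0 ]
Nonzero rows / pivot columns: 2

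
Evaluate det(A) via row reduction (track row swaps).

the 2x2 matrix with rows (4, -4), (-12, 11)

det(A) = -4

Forward elimination:
R2 <- R2 - (-3)*R1:  [  0  -1 ]
Upper-triangular form:
[ 4  -4 ]
[ 0  -1 ]
det(A) = (-1)^0 * (4) * (-1) = -4  (0 row swaps -> sign +1)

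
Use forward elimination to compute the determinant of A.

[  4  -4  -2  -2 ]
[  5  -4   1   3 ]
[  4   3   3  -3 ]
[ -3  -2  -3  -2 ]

det(A) = 182

Forward elimination:
R2 <- R2 - (5/4)*R1:  [    0     1   7/2  11/2 ]
R3 <- R3 - (1)*R1:  [  0   7   5  -1 ]
R4 <- R4 - (-3/4)*R1:  [    0    -5  -9/2  -7/2 ]
R3 <- R3 - (7)*R2:  [     0      0  -39/2  -79/2 ]
R4 <- R4 - (-5)*R2:  [  0   0  13  24 ]
R4 <- R4 - (-2/3)*R3:  [    0     0     0  -7/3 ]
Upper-triangular form:
[ 4  -4     -2     -2 ]
[ 0   1    7/2   11/2 ]
[ 0   0  -39/2  -79/2 ]
[ 0   0      0   -7/3 ]
det(A) = (-1)^0 * (4) * (1) * (-39/2) * (-7/3) = 182  (0 row swaps -> sign +1)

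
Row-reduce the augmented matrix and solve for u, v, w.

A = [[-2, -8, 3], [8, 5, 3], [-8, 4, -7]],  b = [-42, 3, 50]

Forward elimination on [A|b]:
R2 <- R2 - (-4)*R1:  [    0   -27    15  -165 ]
R3 <- R3 - (4)*R1:  [   0   36  -19  218 ]
R3 <- R3 - (-4/3)*R2:  [  0   0   1  -2 ]
Row echelon form:
[ -2   -8   3  |   -42 ]
[  0  -27  15  |  -165 ]
[  0    0   1  |    -2 ]
Back-substitution:
w = (-2) / 1 = -2
v = (-165 - (15)*(-2)) / -27 = 5
u = (-42 - (-8)*(5) - (3)*(-2)) / -2 = -2

(-2, 5, -2)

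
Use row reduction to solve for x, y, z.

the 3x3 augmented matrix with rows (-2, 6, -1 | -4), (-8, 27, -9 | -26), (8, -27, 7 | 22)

(1, 0, 2)

Forward elimination on [A|b]:
R2 <- R2 - (4)*R1:  [   0    3   -5  -10 ]
R3 <- R3 - (-4)*R1:  [  0  -3   3   6 ]
R3 <- R3 - (-1)*R2:  [  0   0  -2  -4 ]
Row echelon form:
[ -2  6  -1  |   -4 ]
[  0  3  -5  |  -10 ]
[  0  0  -2  |   -4 ]
Back-substitution:
z = (-4) / -2 = 2
y = (-10 - (-5)*(2)) / 3 = 0
x = (-4 - (6)*(0) - (-1)*(2)) / -2 = 1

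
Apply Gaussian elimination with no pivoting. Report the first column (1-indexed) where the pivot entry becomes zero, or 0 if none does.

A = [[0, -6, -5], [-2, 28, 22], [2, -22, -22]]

Naive forward elimination:
Pivot entry (1,1) is zero but row 2 has -2 in column 1 -> naive elimination stops; a row interchange (e.g. R1 <-> R2) would be required here.

first zero-pivot column = 1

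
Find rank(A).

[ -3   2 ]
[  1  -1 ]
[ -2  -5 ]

Row reduction:
R2 <- R2 - (-1/3)*R1:  [    0  -1/3 ]
R3 <- R3 - (2/3)*R1:  [     0  -19/3 ]
R3 <- R3 - (19)*R2:  [ 0  0 ]
Row echelon form:
[ -3     2 ]
[  0  -1/3 ]
[  0     0 ]
Nonzero rows / pivot columns: 2

rank(A) = 2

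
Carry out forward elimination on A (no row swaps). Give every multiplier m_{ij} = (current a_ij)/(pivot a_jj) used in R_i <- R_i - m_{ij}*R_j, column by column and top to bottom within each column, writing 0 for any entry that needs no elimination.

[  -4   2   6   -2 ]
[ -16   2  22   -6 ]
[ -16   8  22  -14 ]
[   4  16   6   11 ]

multipliers: 4, 4, -1, 0, -3, -3

Forward elimination:
R2 <- R2 - (4)*R1:  [  0  -6  -2   2 ]
R3 <- R3 - (4)*R1:  [  0   0  -2  -6 ]
R4 <- R4 - (-1)*R1:  [  0  18  12   9 ]
R3: entry in column 2 is already 0 -> m_{32} = 0 (no row operation needed)
R4 <- R4 - (-3)*R2:  [  0   0   6  15 ]
R4 <- R4 - (-3)*R3:  [  0   0   0  -3 ]
Multipliers (in order of application): m_{21} = 4, m_{31} = 4, m_{41} = -1, m_{32} = 0, m_{42} = -3, m_{43} = -3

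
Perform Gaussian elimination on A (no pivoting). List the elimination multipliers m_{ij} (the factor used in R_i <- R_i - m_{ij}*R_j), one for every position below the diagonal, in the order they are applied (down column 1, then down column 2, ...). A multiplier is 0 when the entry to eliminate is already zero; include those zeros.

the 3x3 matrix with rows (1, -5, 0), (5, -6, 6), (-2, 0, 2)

Forward elimination:
R2 <- R2 - (5)*R1:  [  0  19   6 ]
R3 <- R3 - (-2)*R1:  [   0  -10    2 ]
R3 <- R3 - (-10/19)*R2:  [     0      0  98/19 ]
Multipliers (in order of application): m_{21} = 5, m_{31} = -2, m_{32} = -10/19

multipliers: 5, -2, -10/19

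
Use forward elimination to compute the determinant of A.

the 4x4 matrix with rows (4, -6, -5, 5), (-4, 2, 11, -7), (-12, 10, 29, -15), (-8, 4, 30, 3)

Forward elimination:
R2 <- R2 - (-1)*R1:  [  0  -4   6  -2 ]
R3 <- R3 - (-3)*R1:  [  0  -8  14   0 ]
R4 <- R4 - (-2)*R1:  [  0  -8  20  13 ]
R3 <- R3 - (2)*R2:  [ 0  0  2  4 ]
R4 <- R4 - (2)*R2:  [  0   0   8  17 ]
R4 <- R4 - (4)*R3:  [ 0  0  0  1 ]
Upper-triangular form:
[ 4  -6  -5   5 ]
[ 0  -4   6  -2 ]
[ 0   0   2   4 ]
[ 0   0   0   1 ]
det(A) = (-1)^0 * (4) * (-4) * (2) * (1) = -32  (0 row swaps -> sign +1)

det(A) = -32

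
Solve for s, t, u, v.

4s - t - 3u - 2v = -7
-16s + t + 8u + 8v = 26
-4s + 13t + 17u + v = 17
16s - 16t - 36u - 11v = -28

(-2, 2, -1, 0)

Forward elimination on [A|b]:
R2 <- R2 - (-4)*R1:  [  0  -3  -4   0  -2 ]
R3 <- R3 - (-1)*R1:  [  0  12  14  -1  10 ]
R4 <- R4 - (4)*R1:  [   0  -12  -24   -3    0 ]
R3 <- R3 - (-4)*R2:  [  0   0  -2  -1   2 ]
R4 <- R4 - (4)*R2:  [  0   0  -8  -3   8 ]
R4 <- R4 - (4)*R3:  [ 0  0  0  1  0 ]
Row echelon form:
[ 4  -1  -3  -2  |  -7 ]
[ 0  -3  -4   0  |  -2 ]
[ 0   0  -2  -1  |   2 ]
[ 0   0   0   1  |   0 ]
Back-substitution:
v = (0) / 1 = 0
u = (2 - (-1)*(0)) / -2 = -1
t = (-2 - (-4)*(-1)) / -3 = 2
s = (-7 - (-1)*(2) - (-3)*(-1) - (-2)*(0)) / 4 = -2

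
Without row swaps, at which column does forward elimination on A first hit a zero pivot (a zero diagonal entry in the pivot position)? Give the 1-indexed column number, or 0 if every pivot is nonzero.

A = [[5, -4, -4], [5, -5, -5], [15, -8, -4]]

first zero-pivot column = 0

Naive forward elimination:
R2 <- R2 - (1)*R1:  [  0  -1  -1 ]
R3 <- R3 - (3)*R1:  [ 0  4  8 ]
R3 <- R3 - (-4)*R2:  [ 0  0  4 ]
All pivots nonzero; naive elimination completes without hitting a zero pivot.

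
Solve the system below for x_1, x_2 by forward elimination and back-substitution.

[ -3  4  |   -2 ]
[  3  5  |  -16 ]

Forward elimination on [A|b]:
R2 <- R2 - (-1)*R1:  [   0    9  -18 ]
Row echelon form:
[ -3  4  |   -2 ]
[  0  9  |  -18 ]
Back-substitution:
x_2 = (-18) / 9 = -2
x_1 = (-2 - (4)*(-2)) / -3 = -2

(-2, -2)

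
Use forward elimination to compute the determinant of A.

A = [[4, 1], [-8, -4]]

Forward elimination:
R2 <- R2 - (-2)*R1:  [  0  -2 ]
Upper-triangular form:
[ 4   1 ]
[ 0  -2 ]
det(A) = (-1)^0 * (4) * (-2) = -8  (0 row swaps -> sign +1)

det(A) = -8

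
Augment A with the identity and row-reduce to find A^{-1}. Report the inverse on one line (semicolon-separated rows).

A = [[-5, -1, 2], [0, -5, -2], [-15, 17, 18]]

inverse = [-14/25 13/25 3/25; 3/10 -3/5 -1/10; -3/4 1 1/4]

Gauss-Jordan on [A | I]:
R1 <- (1/-5)*R1:  [    1   1/5  -2/5  |  -1/5     0     0 ]
R3 <- R3 - (-15)*R1:  [  0  20  12  |  -3   0   1 ]
R2 <- (1/-5)*R2:  [    0     1   2/5  |     0  -1/5     0 ]
R1 <- R1 - (1/5)*R2:  [      1       0  -12/25  |    -1/5    1/25       0 ]
R3 <- R3 - (20)*R2:  [  0   0   4  |  -3   4   1 ]
R3 <- (1/4)*R3:  [    0     0     1  |  -3/4     1   1/4 ]
R1 <- R1 - (-12/25)*R3:  [      1       0       0  |  -14/25   13/25    3/25 ]
R2 <- R2 - (2/5)*R3:  [     0      1      0  |   3/10   -3/5  -1/10 ]
Right block of [I | A^{-1}] is the inverse:
[ -14/25  13/25   3/25 ]
[   3/10   -3/5  -1/10 ]
[   -3/4      1    1/4 ]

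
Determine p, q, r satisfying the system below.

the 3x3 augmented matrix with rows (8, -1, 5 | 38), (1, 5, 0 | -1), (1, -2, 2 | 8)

Forward elimination on [A|b]:
R2 <- R2 - (1/8)*R1:  [     0   41/8   -5/8  -23/4 ]
R3 <- R3 - (1/8)*R1:  [     0  -15/8   11/8   13/4 ]
R3 <- R3 - (-15/41)*R2:  [     0      0  47/41  47/41 ]
Row echelon form:
[ 8    -1      5  |     38 ]
[ 0  41/8   -5/8  |  -23/4 ]
[ 0     0  47/41  |  47/41 ]
Back-substitution:
r = (47/41) / (47/41) = 1
q = (-23/4 - (-5/8)*(1)) / (41/8) = -1
p = (38 - (-1)*(-1) - (5)*(1)) / 8 = 4

(4, -1, 1)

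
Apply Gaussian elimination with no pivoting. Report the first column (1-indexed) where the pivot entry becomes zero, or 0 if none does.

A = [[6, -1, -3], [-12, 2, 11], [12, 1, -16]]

Naive forward elimination:
R2 <- R2 - (-2)*R1:  [ 0  0  5 ]
R3 <- R3 - (2)*R1:  [   0    3  -10 ]
Matrix at this point:
[ 6  -1   -3 ]
[ 0   0    5 ]
[ 0   3  -10 ]
Pivot entry (2,2) is zero but row 3 has 3 in column 2 -> naive elimination stops; a row interchange (e.g. R2 <-> R3) would be required here.

first zero-pivot column = 2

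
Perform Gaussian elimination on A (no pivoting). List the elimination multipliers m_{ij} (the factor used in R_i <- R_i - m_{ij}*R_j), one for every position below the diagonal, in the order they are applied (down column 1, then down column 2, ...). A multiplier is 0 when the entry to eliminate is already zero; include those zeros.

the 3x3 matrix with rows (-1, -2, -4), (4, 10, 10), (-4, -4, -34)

Forward elimination:
R2 <- R2 - (-4)*R1:  [  0   2  -6 ]
R3 <- R3 - (4)*R1:  [   0    4  -18 ]
R3 <- R3 - (2)*R2:  [  0   0  -6 ]
Multipliers (in order of application): m_{21} = -4, m_{31} = 4, m_{32} = 2

multipliers: -4, 4, 2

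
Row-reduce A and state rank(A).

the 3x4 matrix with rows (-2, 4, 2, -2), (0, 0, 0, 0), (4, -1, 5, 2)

rank(A) = 2

Row reduction:
R3 <- R3 - (-2)*R1:  [  0   7   9  -2 ]
R2 <-> R3   (pivot in column 2 was zero)
[ -2  4  2  -2 ]
[  0  7  9  -2 ]
[  0  0  0   0 ]
Row echelon form:
[ -2  4  2  -2 ]
[  0  7  9  -2 ]
[  0  0  0   0 ]
Nonzero rows / pivot columns: 2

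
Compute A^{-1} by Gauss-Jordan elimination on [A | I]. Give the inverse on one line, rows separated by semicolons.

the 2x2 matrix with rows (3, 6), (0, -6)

Gauss-Jordan on [A | I]:
R1 <- (1/3)*R1:  [   1    2  |  1/3    0 ]
R2 <- (1/-6)*R2:  [    0     1  |     0  -1/6 ]
R1 <- R1 - (2)*R2:  [   1    0  |  1/3  1/3 ]
Right block of [I | A^{-1}] is the inverse:
[ 1/3   1/3 ]
[   0  -1/6 ]

inverse = [1/3 1/3; 0 -1/6]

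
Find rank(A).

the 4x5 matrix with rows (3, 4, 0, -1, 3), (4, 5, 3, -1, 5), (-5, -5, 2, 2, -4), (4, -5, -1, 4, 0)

rank(A) = 4

Row reduction:
R2 <- R2 - (4/3)*R1:  [    0  -1/3     3   1/3     1 ]
R3 <- R3 - (-5/3)*R1:  [   0  5/3    2  1/3    1 ]
R4 <- R4 - (4/3)*R1:  [     0  -31/3     -1   16/3     -4 ]
R3 <- R3 - (-5)*R2:  [  0   0  17   2   6 ]
R4 <- R4 - (31)*R2:  [   0    0  -94   -5  -35 ]
R4 <- R4 - (-94/17)*R3:  [      0       0       0  103/17  -31/17 ]
Row echelon form:
[ 3     4   0      -1       3 ]
[ 0  -1/3   3     1/3       1 ]
[ 0     0  17       2       6 ]
[ 0     0   0  103/17  -31/17 ]
Nonzero rows / pivot columns: 4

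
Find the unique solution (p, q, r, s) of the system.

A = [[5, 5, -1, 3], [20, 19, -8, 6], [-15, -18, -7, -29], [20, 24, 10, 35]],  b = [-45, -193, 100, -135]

(-4, -5, 3, 1)

Forward elimination on [A|b]:
R2 <- R2 - (4)*R1:  [   0   -1   -4   -6  -13 ]
R3 <- R3 - (-3)*R1:  [   0   -3  -10  -20  -35 ]
R4 <- R4 - (4)*R1:  [  0   4  14  23  45 ]
R3 <- R3 - (3)*R2:  [  0   0   2  -2   4 ]
R4 <- R4 - (-4)*R2:  [  0   0  -2  -1  -7 ]
R4 <- R4 - (-1)*R3:  [  0   0   0  -3  -3 ]
Row echelon form:
[ 5   5  -1   3  |  -45 ]
[ 0  -1  -4  -6  |  -13 ]
[ 0   0   2  -2  |    4 ]
[ 0   0   0  -3  |   -3 ]
Back-substitution:
s = (-3) / -3 = 1
r = (4 - (-2)*(1)) / 2 = 3
q = (-13 - (-4)*(3) - (-6)*(1)) / -1 = -5
p = (-45 - (5)*(-5) - (-1)*(3) - (3)*(1)) / 5 = -4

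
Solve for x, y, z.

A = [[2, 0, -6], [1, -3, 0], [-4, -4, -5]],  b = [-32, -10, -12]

Forward elimination on [A|b]:
R2 <- R2 - (1/2)*R1:  [  0  -3   3   6 ]
R3 <- R3 - (-2)*R1:  [   0   -4  -17  -76 ]
R3 <- R3 - (4/3)*R2:  [   0    0  -21  -84 ]
Row echelon form:
[ 2   0   -6  |  -32 ]
[ 0  -3    3  |    6 ]
[ 0   0  -21  |  -84 ]
Back-substitution:
z = (-84) / -21 = 4
y = (6 - (3)*(4)) / -3 = 2
x = (-32 - (-6)*(4)) / 2 = -4

(-4, 2, 4)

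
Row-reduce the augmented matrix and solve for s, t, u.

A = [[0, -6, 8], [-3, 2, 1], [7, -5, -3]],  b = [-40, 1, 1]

Forward elimination on [A|b]:
R1 <-> R2   (pivot in column 1 was zero)
[ -3   2   1    1 ]
[  0  -6   8  -40 ]
[  7  -5  -3    1 ]
R3 <- R3 - (-7/3)*R1:  [    0  -1/3  -2/3  10/3 ]
R3 <- R3 - (1/18)*R2:  [     0      0  -10/9   50/9 ]
Row echelon form:
[ -3   2      1  |     1 ]
[  0  -6      8  |   -40 ]
[  0   0  -10/9  |  50/9 ]
Back-substitution:
u = (50/9) / (-10/9) = -5
t = (-40 - (8)*(-5)) / -6 = 0
s = (1 - (2)*(0) - (1)*(-5)) / -3 = -2

(-2, 0, -5)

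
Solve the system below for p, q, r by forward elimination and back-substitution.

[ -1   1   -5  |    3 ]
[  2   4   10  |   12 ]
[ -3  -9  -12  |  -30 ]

Forward elimination on [A|b]:
R2 <- R2 - (-2)*R1:  [  0   6   0  18 ]
R3 <- R3 - (3)*R1:  [   0  -12    3  -39 ]
R3 <- R3 - (-2)*R2:  [  0   0   3  -3 ]
Row echelon form:
[ -1  1  -5  |   3 ]
[  0  6   0  |  18 ]
[  0  0   3  |  -3 ]
Back-substitution:
r = (-3) / 3 = -1
q = (18) / 6 = 3
p = (3 - (1)*(3) - (-5)*(-1)) / -1 = 5

(5, 3, -1)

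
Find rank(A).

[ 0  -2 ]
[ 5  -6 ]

rank(A) = 2

Row reduction:
R1 <-> R2   (pivot in column 1 was zero)
[ 5  -6 ]
[ 0  -2 ]
Row echelon form:
[ 5  -6 ]
[ 0  -2 ]
Nonzero rows / pivot columns: 2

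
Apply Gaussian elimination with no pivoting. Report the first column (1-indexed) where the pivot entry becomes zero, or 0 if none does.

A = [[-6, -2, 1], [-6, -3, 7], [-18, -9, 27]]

Naive forward elimination:
R2 <- R2 - (1)*R1:  [  0  -1   6 ]
R3 <- R3 - (3)*R1:  [  0  -3  24 ]
R3 <- R3 - (3)*R2:  [ 0  0  6 ]
All pivots nonzero; naive elimination completes without hitting a zero pivot.

first zero-pivot column = 0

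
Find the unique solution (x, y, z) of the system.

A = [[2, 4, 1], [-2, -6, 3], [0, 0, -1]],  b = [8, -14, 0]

(-2, 3, 0)

Forward elimination on [A|b]:
R2 <- R2 - (-1)*R1:  [  0  -2   4  -6 ]
Row echelon form:
[ 2   4   1  |   8 ]
[ 0  -2   4  |  -6 ]
[ 0   0  -1  |   0 ]
Back-substitution:
z = (0) / -1 = 0
y = (-6 - (4)*(0)) / -2 = 3
x = (8 - (4)*(3) - (1)*(0)) / 2 = -2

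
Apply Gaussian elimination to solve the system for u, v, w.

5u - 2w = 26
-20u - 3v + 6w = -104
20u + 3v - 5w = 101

(4, 2, -3)

Forward elimination on [A|b]:
R2 <- R2 - (-4)*R1:  [  0  -3  -2   0 ]
R3 <- R3 - (4)*R1:  [  0   3   3  -3 ]
R3 <- R3 - (-1)*R2:  [  0   0   1  -3 ]
Row echelon form:
[ 5   0  -2  |  26 ]
[ 0  -3  -2  |   0 ]
[ 0   0   1  |  -3 ]
Back-substitution:
w = (-3) / 1 = -3
v = (0 - (-2)*(-3)) / -3 = 2
u = (26 - (-2)*(-3)) / 5 = 4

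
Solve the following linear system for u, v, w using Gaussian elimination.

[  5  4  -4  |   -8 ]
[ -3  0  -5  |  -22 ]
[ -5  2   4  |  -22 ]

(4, -5, 2)

Forward elimination on [A|b]:
R2 <- R2 - (-3/5)*R1:  [      0    12/5   -37/5  -134/5 ]
R3 <- R3 - (-1)*R1:  [   0    6    0  -30 ]
R3 <- R3 - (5/2)*R2:  [    0     0  37/2    37 ]
Row echelon form:
[ 5     4     -4  |      -8 ]
[ 0  12/5  -37/5  |  -134/5 ]
[ 0     0   37/2  |      37 ]
Back-substitution:
w = (37) / (37/2) = 2
v = (-134/5 - (-37/5)*(2)) / (12/5) = -5
u = (-8 - (4)*(-5) - (-4)*(2)) / 5 = 4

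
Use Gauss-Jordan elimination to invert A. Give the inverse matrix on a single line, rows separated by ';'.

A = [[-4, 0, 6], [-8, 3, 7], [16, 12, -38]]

Gauss-Jordan on [A | I]:
R1 <- (1/-4)*R1:  [    1     0  -3/2  |  -1/4     0     0 ]
R2 <- R2 - (-8)*R1:  [  0   3  -5  |  -2   1   0 ]
R3 <- R3 - (16)*R1:  [   0   12  -14  |    4    0    1 ]
R2 <- (1/3)*R2:  [    0     1  -5/3  |  -2/3   1/3     0 ]
R3 <- R3 - (12)*R2:  [  0   0   6  |  12  -4   1 ]
R3 <- (1/6)*R3:  [    0     0     1  |     2  -2/3   1/6 ]
R1 <- R1 - (-3/2)*R3:  [    1     0     0  |  11/4    -1   1/4 ]
R2 <- R2 - (-5/3)*R3:  [    0     1     0  |   8/3  -7/9  5/18 ]
Right block of [I | A^{-1}] is the inverse:
[ 11/4    -1   1/4 ]
[  8/3  -7/9  5/18 ]
[    2  -2/3   1/6 ]

inverse = [11/4 -1 1/4; 8/3 -7/9 5/18; 2 -2/3 1/6]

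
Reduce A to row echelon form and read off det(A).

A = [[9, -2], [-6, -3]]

Forward elimination:
R2 <- R2 - (-2/3)*R1:  [     0  -13/3 ]
Upper-triangular form:
[ 9     -2 ]
[ 0  -13/3 ]
det(A) = (-1)^0 * (9) * (-13/3) = -39  (0 row swaps -> sign +1)

det(A) = -39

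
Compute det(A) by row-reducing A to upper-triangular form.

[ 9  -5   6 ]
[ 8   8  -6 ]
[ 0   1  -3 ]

det(A) = -234

Forward elimination:
R2 <- R2 - (8/9)*R1:  [     0  112/9  -34/3 ]
R3 <- R3 - (9/112)*R2:  [       0        0  -117/56 ]
Upper-triangular form:
[ 9     -5        6 ]
[ 0  112/9    -34/3 ]
[ 0      0  -117/56 ]
det(A) = (-1)^0 * (9) * (112/9) * (-117/56) = -234  (0 row swaps -> sign +1)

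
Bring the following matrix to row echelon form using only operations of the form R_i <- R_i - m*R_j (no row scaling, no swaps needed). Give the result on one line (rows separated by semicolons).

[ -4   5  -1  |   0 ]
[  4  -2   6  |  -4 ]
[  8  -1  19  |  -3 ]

REF = [-4 5 -1 0; 0 3 5 -4; 0 0 2 9]

Forward elimination:
R2 <- R2 - (-1)*R1:  [  0   3   5  -4 ]
R3 <- R3 - (-2)*R1:  [  0   9  17  -3 ]
R3 <- R3 - (3)*R2:  [ 0  0  2  9 ]
Row echelon form:
[ -4  5  -1  |   0 ]
[  0  3   5  |  -4 ]
[  0  0   2  |   9 ]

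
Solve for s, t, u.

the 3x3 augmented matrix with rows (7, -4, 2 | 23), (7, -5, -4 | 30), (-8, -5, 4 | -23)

(3, -1, -1)

Forward elimination on [A|b]:
R2 <- R2 - (1)*R1:  [  0  -1  -6   7 ]
R3 <- R3 - (-8/7)*R1:  [     0  -67/7   44/7   23/7 ]
R3 <- R3 - (67/7)*R2:  [      0       0   446/7  -446/7 ]
Row echelon form:
[ 7  -4      2  |      23 ]
[ 0  -1     -6  |       7 ]
[ 0   0  446/7  |  -446/7 ]
Back-substitution:
u = (-446/7) / (446/7) = -1
t = (7 - (-6)*(-1)) / -1 = -1
s = (23 - (-4)*(-1) - (2)*(-1)) / 7 = 3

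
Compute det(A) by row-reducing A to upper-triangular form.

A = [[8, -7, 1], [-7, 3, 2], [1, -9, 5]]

Forward elimination:
R2 <- R2 - (-7/8)*R1:  [     0  -25/8   23/8 ]
R3 <- R3 - (1/8)*R1:  [     0  -65/8   39/8 ]
R3 <- R3 - (13/5)*R2:  [     0      0  -13/5 ]
Upper-triangular form:
[ 8     -7      1 ]
[ 0  -25/8   23/8 ]
[ 0      0  -13/5 ]
det(A) = (-1)^0 * (8) * (-25/8) * (-13/5) = 65  (0 row swaps -> sign +1)

det(A) = 65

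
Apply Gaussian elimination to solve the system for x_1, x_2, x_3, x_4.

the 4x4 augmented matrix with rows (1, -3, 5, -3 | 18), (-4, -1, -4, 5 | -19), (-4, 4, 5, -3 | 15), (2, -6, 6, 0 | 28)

Forward elimination on [A|b]:
R2 <- R2 - (-4)*R1:  [   0  -13   16   -7   53 ]
R3 <- R3 - (-4)*R1:  [   0   -8   25  -15   87 ]
R4 <- R4 - (2)*R1:  [  0   0  -4   6  -8 ]
R3 <- R3 - (8/13)*R2:  [       0        0   197/13  -139/13   707/13 ]
R4 <- R4 - (-52/197)*R3:  [        0         0         0   626/197  1252/197 ]
Row echelon form:
[ 1   -3       5       -3  |        18 ]
[ 0  -13      16       -7  |        53 ]
[ 0    0  197/13  -139/13  |    707/13 ]
[ 0    0       0  626/197  |  1252/197 ]
Back-substitution:
x_4 = (1252/197) / (626/197) = 2
x_3 = (707/13 - (-139/13)*(2)) / (197/13) = 5
x_2 = (53 - (16)*(5) - (-7)*(2)) / -13 = 1
x_1 = (18 - (-3)*(1) - (5)*(5) - (-3)*(2)) / 1 = 2

(2, 1, 5, 2)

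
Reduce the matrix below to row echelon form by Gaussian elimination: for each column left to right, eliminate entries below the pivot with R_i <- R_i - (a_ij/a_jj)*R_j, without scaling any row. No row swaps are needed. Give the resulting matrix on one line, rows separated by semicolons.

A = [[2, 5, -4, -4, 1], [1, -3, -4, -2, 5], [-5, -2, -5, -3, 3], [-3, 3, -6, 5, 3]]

Forward elimination:
R2 <- R2 - (1/2)*R1:  [     0  -11/2     -2      0    9/2 ]
R3 <- R3 - (-5/2)*R1:  [    0  21/2   -15   -13  11/2 ]
R4 <- R4 - (-3/2)*R1:  [    0  21/2   -12    -1   9/2 ]
R3 <- R3 - (-21/11)*R2:  [       0        0  -207/11      -13   155/11 ]
R4 <- R4 - (-21/11)*R2:  [       0        0  -174/11       -1   144/11 ]
R4 <- R4 - (58/69)*R3:  [      0       0       0  685/69   86/69 ]
Row echelon form:
[ 2      5       -4      -4       1 ]
[ 0  -11/2       -2       0     9/2 ]
[ 0      0  -207/11     -13  155/11 ]
[ 0      0        0  685/69   86/69 ]

REF = [2 5 -4 -4 1; 0 -11/2 -2 0 9/2; 0 0 -207/11 -13 155/11; 0 0 0 685/69 86/69]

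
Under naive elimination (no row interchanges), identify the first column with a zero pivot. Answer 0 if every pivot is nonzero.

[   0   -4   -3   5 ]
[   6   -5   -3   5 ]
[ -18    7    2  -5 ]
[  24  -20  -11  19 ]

first zero-pivot column = 1

Naive forward elimination:
Pivot entry (1,1) is zero but row 2 has 6 in column 1 -> naive elimination stops; a row interchange (e.g. R1 <-> R2) would be required here.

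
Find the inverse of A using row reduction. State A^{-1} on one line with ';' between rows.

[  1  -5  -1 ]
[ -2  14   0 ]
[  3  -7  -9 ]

inverse = [63/4 19/4 -7/4; 9/4 3/4 -1/4; 7/2 1 -1/2]

Gauss-Jordan on [A | I]:
R2 <- R2 - (-2)*R1:  [  0   4  -2  |   2   1   0 ]
R3 <- R3 - (3)*R1:  [  0   8  -6  |  -3   0   1 ]
R2 <- (1/4)*R2:  [    0     1  -1/2  |   1/2   1/4     0 ]
R1 <- R1 - (-5)*R2:  [    1     0  -7/2  |   7/2   5/4     0 ]
R3 <- R3 - (8)*R2:  [  0   0  -2  |  -7  -2   1 ]
R3 <- (1/-2)*R3:  [    0     0     1  |   7/2     1  -1/2 ]
R1 <- R1 - (-7/2)*R3:  [    1     0     0  |  63/4  19/4  -7/4 ]
R2 <- R2 - (-1/2)*R3:  [    0     1     0  |   9/4   3/4  -1/4 ]
Right block of [I | A^{-1}] is the inverse:
[ 63/4  19/4  -7/4 ]
[  9/4   3/4  -1/4 ]
[  7/2     1  -1/2 ]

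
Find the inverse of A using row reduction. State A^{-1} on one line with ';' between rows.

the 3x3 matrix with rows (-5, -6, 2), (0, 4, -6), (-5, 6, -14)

Gauss-Jordan on [A | I]:
R1 <- (1/-5)*R1:  [    1   6/5  -2/5  |  -1/5     0     0 ]
R3 <- R3 - (-5)*R1:  [   0   12  -16  |   -1    0    1 ]
R2 <- (1/4)*R2:  [    0     1  -3/2  |     0   1/4     0 ]
R1 <- R1 - (6/5)*R2:  [     1      0    7/5  |   -1/5  -3/10      0 ]
R3 <- R3 - (12)*R2:  [  0   0   2  |  -1  -3   1 ]
R3 <- (1/2)*R3:  [    0     0     1  |  -1/2  -3/2   1/2 ]
R1 <- R1 - (7/5)*R3:  [     1      0      0  |    1/2    9/5  -7/10 ]
R2 <- R2 - (-3/2)*R3:  [    0     1     0  |  -3/4    -2   3/4 ]
Right block of [I | A^{-1}] is the inverse:
[  1/2   9/5  -7/10 ]
[ -3/4    -2    3/4 ]
[ -1/2  -3/2    1/2 ]

inverse = [1/2 9/5 -7/10; -3/4 -2 3/4; -1/2 -3/2 1/2]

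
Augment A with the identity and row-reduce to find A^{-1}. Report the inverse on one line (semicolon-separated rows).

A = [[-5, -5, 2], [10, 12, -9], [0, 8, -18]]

Gauss-Jordan on [A | I]:
R1 <- (1/-5)*R1:  [    1     1  -2/5  |  -1/5     0     0 ]
R2 <- R2 - (10)*R1:  [  0   2  -5  |   2   1   0 ]
R2 <- (1/2)*R2:  [    0     1  -5/2  |     1   1/2     0 ]
R1 <- R1 - (1)*R2:  [     1      0  21/10  |   -6/5   -1/2      0 ]
R3 <- R3 - (8)*R2:  [  0   0   2  |  -8  -4   1 ]
R3 <- (1/2)*R3:  [   0    0    1  |   -4   -2  1/2 ]
R1 <- R1 - (21/10)*R3:  [      1       0       0  |    36/5   37/10  -21/20 ]
R2 <- R2 - (-5/2)*R3:  [    0     1     0  |    -9  -9/2   5/4 ]
Right block of [I | A^{-1}] is the inverse:
[ 36/5  37/10  -21/20 ]
[   -9   -9/2     5/4 ]
[   -4     -2     1/2 ]

inverse = [36/5 37/10 -21/20; -9 -9/2 5/4; -4 -2 1/2]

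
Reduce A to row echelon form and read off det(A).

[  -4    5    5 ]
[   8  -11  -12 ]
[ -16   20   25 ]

Forward elimination:
R2 <- R2 - (-2)*R1:  [  0  -1  -2 ]
R3 <- R3 - (4)*R1:  [ 0  0  5 ]
Upper-triangular form:
[ -4   5   5 ]
[  0  -1  -2 ]
[  0   0   5 ]
det(A) = (-1)^0 * (-4) * (-1) * (5) = 20  (0 row swaps -> sign +1)

det(A) = 20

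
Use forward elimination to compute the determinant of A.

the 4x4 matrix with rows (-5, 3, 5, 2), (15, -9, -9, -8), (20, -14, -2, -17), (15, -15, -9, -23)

det(A) = 360

Forward elimination:
R2 <- R2 - (-3)*R1:  [  0   0   6  -2 ]
R3 <- R3 - (-4)*R1:  [  0  -2  18  -9 ]
R4 <- R4 - (-3)*R1:  [   0   -6    6  -17 ]
R2 <-> R3   (pivot in column 2 was zero)
[ -5   3   5    2 ]
[  0  -2  18   -9 ]
[  0   0   6   -2 ]
[  0  -6   6  -17 ]
R4 <- R4 - (3)*R2:  [   0    0  -48   10 ]
R4 <- R4 - (-8)*R3:  [  0   0   0  -6 ]
Upper-triangular form:
[ -5   3   5   2 ]
[  0  -2  18  -9 ]
[  0   0   6  -2 ]
[  0   0   0  -6 ]
det(A) = (-1)^1 * (-5) * (-2) * (6) * (-6) = 360  (1 row swap -> sign -1)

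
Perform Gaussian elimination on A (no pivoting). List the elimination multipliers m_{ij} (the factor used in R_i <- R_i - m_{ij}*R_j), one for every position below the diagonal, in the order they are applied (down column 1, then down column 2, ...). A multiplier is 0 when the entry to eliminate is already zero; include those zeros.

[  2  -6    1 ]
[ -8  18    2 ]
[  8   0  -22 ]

multipliers: -4, 4, -4

Forward elimination:
R2 <- R2 - (-4)*R1:  [  0  -6   6 ]
R3 <- R3 - (4)*R1:  [   0   24  -26 ]
R3 <- R3 - (-4)*R2:  [  0   0  -2 ]
Multipliers (in order of application): m_{21} = -4, m_{31} = 4, m_{32} = -4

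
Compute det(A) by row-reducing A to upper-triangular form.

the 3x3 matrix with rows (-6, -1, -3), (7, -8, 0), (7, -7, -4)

det(A) = -241

Forward elimination:
R2 <- R2 - (-7/6)*R1:  [     0  -55/6   -7/2 ]
R3 <- R3 - (-7/6)*R1:  [     0  -49/6  -15/2 ]
R3 <- R3 - (49/55)*R2:  [       0        0  -241/55 ]
Upper-triangular form:
[ -6     -1       -3 ]
[  0  -55/6     -7/2 ]
[  0      0  -241/55 ]
det(A) = (-1)^0 * (-6) * (-55/6) * (-241/55) = -241  (0 row swaps -> sign +1)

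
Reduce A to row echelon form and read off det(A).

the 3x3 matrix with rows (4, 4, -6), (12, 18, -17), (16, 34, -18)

det(A) = 72

Forward elimination:
R2 <- R2 - (3)*R1:  [ 0  6  1 ]
R3 <- R3 - (4)*R1:  [  0  18   6 ]
R3 <- R3 - (3)*R2:  [ 0  0  3 ]
Upper-triangular form:
[ 4  4  -6 ]
[ 0  6   1 ]
[ 0  0   3 ]
det(A) = (-1)^0 * (4) * (6) * (3) = 72  (0 row swaps -> sign +1)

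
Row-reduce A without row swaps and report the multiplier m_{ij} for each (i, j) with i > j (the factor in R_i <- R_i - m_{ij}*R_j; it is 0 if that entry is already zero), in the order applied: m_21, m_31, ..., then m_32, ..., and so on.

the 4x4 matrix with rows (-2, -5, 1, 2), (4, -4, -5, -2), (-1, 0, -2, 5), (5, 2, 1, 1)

Forward elimination:
R2 <- R2 - (-2)*R1:  [   0  -14   -3    2 ]
R3 <- R3 - (1/2)*R1:  [    0   5/2  -5/2     4 ]
R4 <- R4 - (-5/2)*R1:  [     0  -21/2    7/2      6 ]
R3 <- R3 - (-5/28)*R2:  [      0       0  -85/28   61/14 ]
R4 <- R4 - (3/4)*R2:  [    0     0  23/4   9/2 ]
R4 <- R4 - (-161/85)*R3:  [       0        0        0  1084/85 ]
Multipliers (in order of application): m_{21} = -2, m_{31} = 1/2, m_{41} = -5/2, m_{32} = -5/28, m_{42} = 3/4, m_{43} = -161/85

multipliers: -2, 1/2, -5/2, -5/28, 3/4, -161/85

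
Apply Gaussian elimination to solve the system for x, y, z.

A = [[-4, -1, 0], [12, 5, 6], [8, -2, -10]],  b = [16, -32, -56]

(-3, -4, 4)

Forward elimination on [A|b]:
R2 <- R2 - (-3)*R1:  [  0   2   6  16 ]
R3 <- R3 - (-2)*R1:  [   0   -4  -10  -24 ]
R3 <- R3 - (-2)*R2:  [ 0  0  2  8 ]
Row echelon form:
[ -4  -1  0  |  16 ]
[  0   2  6  |  16 ]
[  0   0  2  |   8 ]
Back-substitution:
z = (8) / 2 = 4
y = (16 - (6)*(4)) / 2 = -4
x = (16 - (-1)*(-4)) / -4 = -3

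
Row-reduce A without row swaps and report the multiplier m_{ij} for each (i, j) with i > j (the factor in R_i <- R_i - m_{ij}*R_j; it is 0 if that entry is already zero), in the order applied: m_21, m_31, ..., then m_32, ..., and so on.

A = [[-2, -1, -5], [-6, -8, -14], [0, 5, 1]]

Forward elimination:
R2 <- R2 - (3)*R1:  [  0  -5   1 ]
R3: entry in column 1 is already 0 -> m_{31} = 0 (no row operation needed)
R3 <- R3 - (-1)*R2:  [ 0  0  2 ]
Multipliers (in order of application): m_{21} = 3, m_{31} = 0, m_{32} = -1

multipliers: 3, 0, -1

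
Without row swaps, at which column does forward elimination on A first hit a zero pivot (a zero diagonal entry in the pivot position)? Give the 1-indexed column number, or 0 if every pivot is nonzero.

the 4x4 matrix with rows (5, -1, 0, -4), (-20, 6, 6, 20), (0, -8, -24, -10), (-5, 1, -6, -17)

Naive forward elimination:
R2 <- R2 - (-4)*R1:  [ 0  2  6  4 ]
R4 <- R4 - (-1)*R1:  [   0    0   -6  -21 ]
R3 <- R3 - (-4)*R2:  [ 0  0  0  6 ]
Matrix at this point:
[ 5  -1   0   -4 ]
[ 0   2   6    4 ]
[ 0   0   0    6 ]
[ 0   0  -6  -21 ]
Pivot entry (3,3) is zero but row 4 has -6 in column 3 -> naive elimination stops; a row interchange (e.g. R3 <-> R4) would be required here.

first zero-pivot column = 3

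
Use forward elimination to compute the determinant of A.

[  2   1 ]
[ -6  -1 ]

det(A) = 4

Forward elimination:
R2 <- R2 - (-3)*R1:  [ 0  2 ]
Upper-triangular form:
[ 2  1 ]
[ 0  2 ]
det(A) = (-1)^0 * (2) * (2) = 4  (0 row swaps -> sign +1)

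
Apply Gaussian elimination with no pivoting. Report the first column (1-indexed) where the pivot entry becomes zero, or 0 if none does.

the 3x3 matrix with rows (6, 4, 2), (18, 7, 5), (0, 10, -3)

first zero-pivot column = 0

Naive forward elimination:
R2 <- R2 - (3)*R1:  [  0  -5  -1 ]
R3 <- R3 - (-2)*R2:  [  0   0  -5 ]
All pivots nonzero; naive elimination completes without hitting a zero pivot.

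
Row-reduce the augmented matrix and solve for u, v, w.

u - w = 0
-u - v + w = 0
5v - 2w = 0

Forward elimination on [A|b]:
R2 <- R2 - (-1)*R1:  [  0  -1   0   0 ]
R3 <- R3 - (-5)*R2:  [  0   0  -2   0 ]
Row echelon form:
[ 1   0  -1  |  0 ]
[ 0  -1   0  |  0 ]
[ 0   0  -2  |  0 ]
Back-substitution:
w = (0) / -2 = 0
v = (0) / -1 = 0
u = (0 - (-1)*(0)) / 1 = 0

(0, 0, 0)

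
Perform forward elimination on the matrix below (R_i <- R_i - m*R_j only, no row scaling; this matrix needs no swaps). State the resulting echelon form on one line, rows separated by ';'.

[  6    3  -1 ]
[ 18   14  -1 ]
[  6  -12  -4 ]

REF = [6 3 -1; 0 5 2; 0 0 3]

Forward elimination:
R2 <- R2 - (3)*R1:  [ 0  5  2 ]
R3 <- R3 - (1)*R1:  [   0  -15   -3 ]
R3 <- R3 - (-3)*R2:  [ 0  0  3 ]
Row echelon form:
[ 6  3  -1 ]
[ 0  5   2 ]
[ 0  0   3 ]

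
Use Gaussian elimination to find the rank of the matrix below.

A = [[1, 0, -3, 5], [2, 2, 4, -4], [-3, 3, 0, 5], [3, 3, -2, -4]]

rank(A) = 4

Row reduction:
R2 <- R2 - (2)*R1:  [   0    2   10  -14 ]
R3 <- R3 - (-3)*R1:  [  0   3  -9  20 ]
R4 <- R4 - (3)*R1:  [   0    3    7  -19 ]
R3 <- R3 - (3/2)*R2:  [   0    0  -24   41 ]
R4 <- R4 - (3/2)*R2:  [  0   0  -8   2 ]
R4 <- R4 - (1/3)*R3:  [     0      0      0  -35/3 ]
Row echelon form:
[ 1  0   -3      5 ]
[ 0  2   10    -14 ]
[ 0  0  -24     41 ]
[ 0  0    0  -35/3 ]
Nonzero rows / pivot columns: 4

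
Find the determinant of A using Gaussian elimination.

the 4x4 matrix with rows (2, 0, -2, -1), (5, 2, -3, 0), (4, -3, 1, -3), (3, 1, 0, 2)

det(A) = 50

Forward elimination:
R2 <- R2 - (5/2)*R1:  [   0    2    2  5/2 ]
R3 <- R3 - (2)*R1:  [  0  -3   5  -1 ]
R4 <- R4 - (3/2)*R1:  [   0    1    3  7/2 ]
R3 <- R3 - (-3/2)*R2:  [    0     0     8  11/4 ]
R4 <- R4 - (1/2)*R2:  [   0    0    2  9/4 ]
R4 <- R4 - (1/4)*R3:  [     0      0      0  25/16 ]
Upper-triangular form:
[ 2  0  -2     -1 ]
[ 0  2   2    5/2 ]
[ 0  0   8   11/4 ]
[ 0  0   0  25/16 ]
det(A) = (-1)^0 * (2) * (2) * (8) * (25/16) = 50  (0 row swaps -> sign +1)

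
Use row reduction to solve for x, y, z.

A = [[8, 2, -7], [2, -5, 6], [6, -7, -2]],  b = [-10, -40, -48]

(-4, 4, -2)

Forward elimination on [A|b]:
R2 <- R2 - (1/4)*R1:  [     0  -11/2   31/4  -75/2 ]
R3 <- R3 - (3/4)*R1:  [     0  -17/2   13/4  -81/2 ]
R3 <- R3 - (17/11)*R2:  [      0       0  -96/11  192/11 ]
Row echelon form:
[ 8      2      -7  |     -10 ]
[ 0  -11/2    31/4  |   -75/2 ]
[ 0      0  -96/11  |  192/11 ]
Back-substitution:
z = (192/11) / (-96/11) = -2
y = (-75/2 - (31/4)*(-2)) / (-11/2) = 4
x = (-10 - (2)*(4) - (-7)*(-2)) / 8 = -4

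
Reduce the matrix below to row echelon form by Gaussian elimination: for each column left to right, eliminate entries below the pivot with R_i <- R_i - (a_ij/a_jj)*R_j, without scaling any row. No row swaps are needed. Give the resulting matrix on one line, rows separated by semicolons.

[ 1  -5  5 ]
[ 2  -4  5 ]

Forward elimination:
R2 <- R2 - (2)*R1:  [  0   6  -5 ]
Row echelon form:
[ 1  -5   5 ]
[ 0   6  -5 ]

REF = [1 -5 5; 0 6 -5]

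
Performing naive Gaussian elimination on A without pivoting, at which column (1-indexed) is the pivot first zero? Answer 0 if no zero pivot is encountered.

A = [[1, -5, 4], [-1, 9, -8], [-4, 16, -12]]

Naive forward elimination:
R2 <- R2 - (-1)*R1:  [  0   4  -4 ]
R3 <- R3 - (-4)*R1:  [  0  -4   4 ]
R3 <- R3 - (-1)*R2:  [ 0  0  0 ]
Matrix at this point:
[ 1  -5   4 ]
[ 0   4  -4 ]
[ 0   0   0 ]
Pivot entry (3,3) in the last row is zero and there are no rows below to swap with -> zero pivot in column 3 (A is singular).

first zero-pivot column = 3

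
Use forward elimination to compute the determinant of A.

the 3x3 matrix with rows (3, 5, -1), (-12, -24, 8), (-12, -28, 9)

Forward elimination:
R2 <- R2 - (-4)*R1:  [  0  -4   4 ]
R3 <- R3 - (-4)*R1:  [  0  -8   5 ]
R3 <- R3 - (2)*R2:  [  0   0  -3 ]
Upper-triangular form:
[ 3   5  -1 ]
[ 0  -4   4 ]
[ 0   0  -3 ]
det(A) = (-1)^0 * (3) * (-4) * (-3) = 36  (0 row swaps -> sign +1)

det(A) = 36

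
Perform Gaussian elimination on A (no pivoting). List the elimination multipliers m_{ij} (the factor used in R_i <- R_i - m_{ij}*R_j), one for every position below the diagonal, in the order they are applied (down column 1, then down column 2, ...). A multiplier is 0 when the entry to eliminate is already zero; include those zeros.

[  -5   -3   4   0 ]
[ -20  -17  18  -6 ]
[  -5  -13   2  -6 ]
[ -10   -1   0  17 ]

Forward elimination:
R2 <- R2 - (4)*R1:  [  0  -5   2  -6 ]
R3 <- R3 - (1)*R1:  [   0  -10   -2   -6 ]
R4 <- R4 - (2)*R1:  [  0   5  -8  17 ]
R3 <- R3 - (2)*R2:  [  0   0  -6   6 ]
R4 <- R4 - (-1)*R2:  [  0   0  -6  11 ]
R4 <- R4 - (1)*R3:  [ 0  0  0  5 ]
Multipliers (in order of application): m_{21} = 4, m_{31} = 1, m_{41} = 2, m_{32} = 2, m_{42} = -1, m_{43} = 1

multipliers: 4, 1, 2, 2, -1, 1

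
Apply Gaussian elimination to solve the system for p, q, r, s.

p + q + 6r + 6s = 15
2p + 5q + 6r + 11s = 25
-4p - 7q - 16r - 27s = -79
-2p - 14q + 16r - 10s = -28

Forward elimination on [A|b]:
R2 <- R2 - (2)*R1:  [  0   3  -6  -1  -5 ]
R3 <- R3 - (-4)*R1:  [   0   -3    8   -3  -19 ]
R4 <- R4 - (-2)*R1:  [   0  -12   28    2    2 ]
R3 <- R3 - (-1)*R2:  [   0    0    2   -4  -24 ]
R4 <- R4 - (-4)*R2:  [   0    0    4   -2  -18 ]
R4 <- R4 - (2)*R3:  [  0   0   0   6  30 ]
Row echelon form:
[ 1  1   6   6  |   15 ]
[ 0  3  -6  -1  |   -5 ]
[ 0  0   2  -4  |  -24 ]
[ 0  0   0   6  |   30 ]
Back-substitution:
s = (30) / 6 = 5
r = (-24 - (-4)*(5)) / 2 = -2
q = (-5 - (-6)*(-2) - (-1)*(5)) / 3 = -4
p = (15 - (1)*(-4) - (6)*(-2) - (6)*(5)) / 1 = 1

(1, -4, -2, 5)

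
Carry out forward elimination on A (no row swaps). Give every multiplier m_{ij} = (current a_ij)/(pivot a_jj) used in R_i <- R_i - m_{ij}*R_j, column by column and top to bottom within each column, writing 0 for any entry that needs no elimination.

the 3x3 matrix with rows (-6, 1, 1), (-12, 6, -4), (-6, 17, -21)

multipliers: 2, 1, 4

Forward elimination:
R2 <- R2 - (2)*R1:  [  0   4  -6 ]
R3 <- R3 - (1)*R1:  [   0   16  -22 ]
R3 <- R3 - (4)*R2:  [ 0  0  2 ]
Multipliers (in order of application): m_{21} = 2, m_{31} = 1, m_{32} = 4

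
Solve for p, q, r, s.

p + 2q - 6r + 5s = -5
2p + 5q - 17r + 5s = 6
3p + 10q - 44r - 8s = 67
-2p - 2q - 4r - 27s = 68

Forward elimination on [A|b]:
R2 <- R2 - (2)*R1:  [  0   1  -5  -5  16 ]
R3 <- R3 - (3)*R1:  [   0    4  -26  -23   82 ]
R4 <- R4 - (-2)*R1:  [   0    2  -16  -17   58 ]
R3 <- R3 - (4)*R2:  [  0   0  -6  -3  18 ]
R4 <- R4 - (2)*R2:  [  0   0  -6  -7  26 ]
R4 <- R4 - (1)*R3:  [  0   0   0  -4   8 ]
Row echelon form:
[ 1  2  -6   5  |  -5 ]
[ 0  1  -5  -5  |  16 ]
[ 0  0  -6  -3  |  18 ]
[ 0  0   0  -4  |   8 ]
Back-substitution:
s = (8) / -4 = -2
r = (18 - (-3)*(-2)) / -6 = -2
q = (16 - (-5)*(-2) - (-5)*(-2)) / 1 = -4
p = (-5 - (2)*(-4) - (-6)*(-2) - (5)*(-2)) / 1 = 1

(1, -4, -2, -2)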